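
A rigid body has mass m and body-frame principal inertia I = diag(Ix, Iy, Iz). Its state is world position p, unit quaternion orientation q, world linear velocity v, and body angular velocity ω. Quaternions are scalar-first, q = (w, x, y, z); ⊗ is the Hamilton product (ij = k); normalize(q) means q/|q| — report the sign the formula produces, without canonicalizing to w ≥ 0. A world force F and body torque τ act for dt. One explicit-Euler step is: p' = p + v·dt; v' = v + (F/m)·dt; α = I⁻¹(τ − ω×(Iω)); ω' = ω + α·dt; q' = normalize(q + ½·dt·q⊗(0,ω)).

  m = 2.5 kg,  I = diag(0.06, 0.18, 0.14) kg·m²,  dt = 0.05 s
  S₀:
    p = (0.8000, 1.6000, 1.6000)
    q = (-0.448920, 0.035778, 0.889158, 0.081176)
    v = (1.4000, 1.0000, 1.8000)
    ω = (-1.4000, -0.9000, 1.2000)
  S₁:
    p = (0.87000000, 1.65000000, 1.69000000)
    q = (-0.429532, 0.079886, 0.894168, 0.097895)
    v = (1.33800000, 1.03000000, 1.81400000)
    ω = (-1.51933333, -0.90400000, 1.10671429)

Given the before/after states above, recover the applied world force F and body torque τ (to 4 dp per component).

Δv = v₁−v₀ = (-0.06200000, 0.03000000, 0.01400000)
applied force F = (-3.1000, 1.5000, 0.7000)
ω₁ − ω₀ = (-0.11933333, -0.00400000, -0.09328571)
ω₀×(Iω₀) = (0.0432, 0.1344, 0.1512)
applied torque τ = (-0.1000, 0.1200, -0.1100)

F = (-3.1000, 1.5000, 0.7000)
τ = (-0.1000, 0.1200, -0.1100)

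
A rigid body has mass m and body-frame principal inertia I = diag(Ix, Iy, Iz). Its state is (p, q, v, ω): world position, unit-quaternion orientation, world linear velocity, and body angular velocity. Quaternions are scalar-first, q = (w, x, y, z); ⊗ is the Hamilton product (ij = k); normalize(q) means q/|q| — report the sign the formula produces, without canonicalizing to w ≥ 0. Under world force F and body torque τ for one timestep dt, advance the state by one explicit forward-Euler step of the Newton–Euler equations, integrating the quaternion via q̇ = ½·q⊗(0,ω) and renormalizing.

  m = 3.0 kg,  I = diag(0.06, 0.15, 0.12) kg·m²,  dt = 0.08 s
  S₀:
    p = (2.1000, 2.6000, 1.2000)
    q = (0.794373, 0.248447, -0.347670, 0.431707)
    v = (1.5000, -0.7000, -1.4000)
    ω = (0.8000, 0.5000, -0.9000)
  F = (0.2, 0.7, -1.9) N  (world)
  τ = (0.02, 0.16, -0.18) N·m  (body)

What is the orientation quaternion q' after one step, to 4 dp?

q' = (0.8078, 0.2774, -0.3086, 0.4186)

2q̇ = q⊗(0,ω) = (0.3636137, 0.7325479, 0.9661544, -0.3125762)
q' = normalize(q + ½dt·q⊗(0,ω)) = (0.8078, 0.2774, -0.3086, 0.4186)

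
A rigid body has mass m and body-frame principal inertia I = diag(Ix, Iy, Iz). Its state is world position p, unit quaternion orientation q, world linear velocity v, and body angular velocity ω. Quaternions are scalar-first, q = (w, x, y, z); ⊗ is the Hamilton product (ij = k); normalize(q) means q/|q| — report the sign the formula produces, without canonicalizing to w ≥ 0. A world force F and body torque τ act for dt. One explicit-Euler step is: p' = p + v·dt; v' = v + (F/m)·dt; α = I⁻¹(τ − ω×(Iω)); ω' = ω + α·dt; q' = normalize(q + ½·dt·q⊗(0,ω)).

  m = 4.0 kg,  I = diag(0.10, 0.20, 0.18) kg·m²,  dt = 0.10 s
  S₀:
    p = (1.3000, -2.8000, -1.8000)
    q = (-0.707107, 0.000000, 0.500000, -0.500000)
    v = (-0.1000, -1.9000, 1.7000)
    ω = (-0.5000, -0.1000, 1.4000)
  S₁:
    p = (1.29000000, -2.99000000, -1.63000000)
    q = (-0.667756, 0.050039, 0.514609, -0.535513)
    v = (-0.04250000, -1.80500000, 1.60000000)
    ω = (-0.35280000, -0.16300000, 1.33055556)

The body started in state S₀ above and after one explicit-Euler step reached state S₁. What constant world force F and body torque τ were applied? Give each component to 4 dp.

Δω = ω₁−ω₀ = (0.14720000, -0.06300000, -0.06944444)
τ = I·(Δω/dt) + ω₀×(Iω₀) = (0.1500, -0.0700, -0.1200)
Δv = v₁−v₀ = (0.05750000, 0.09500000, -0.10000000)
m·(v₁−v₀)/dt = (2.3000, 3.8000, -4.0000)

F = (2.3000, 3.8000, -4.0000)
τ = (0.1500, -0.0700, -0.1200)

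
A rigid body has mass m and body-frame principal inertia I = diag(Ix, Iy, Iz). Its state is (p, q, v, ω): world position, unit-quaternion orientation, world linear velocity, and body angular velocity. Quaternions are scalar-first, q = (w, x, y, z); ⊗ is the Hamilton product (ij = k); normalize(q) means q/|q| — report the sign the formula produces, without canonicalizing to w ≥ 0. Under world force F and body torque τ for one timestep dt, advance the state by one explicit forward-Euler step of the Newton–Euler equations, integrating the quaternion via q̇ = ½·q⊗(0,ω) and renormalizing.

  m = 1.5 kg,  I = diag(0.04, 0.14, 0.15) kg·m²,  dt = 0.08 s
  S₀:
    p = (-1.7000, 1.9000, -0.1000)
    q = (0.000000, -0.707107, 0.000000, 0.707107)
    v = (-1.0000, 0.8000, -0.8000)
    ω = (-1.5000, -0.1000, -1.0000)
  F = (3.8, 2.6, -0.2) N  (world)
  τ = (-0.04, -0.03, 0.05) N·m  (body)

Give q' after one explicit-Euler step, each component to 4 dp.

2q̇ = q⊗(0,ω) = (-0.3535535, 0.0707107, -1.7677675, 0.0707107)
q + ½dt·q⊗(0,ω), renormalized = (-0.0141, -0.7024, -0.0705, 0.7081)

q' = (-0.0141, -0.7024, -0.0705, 0.7081)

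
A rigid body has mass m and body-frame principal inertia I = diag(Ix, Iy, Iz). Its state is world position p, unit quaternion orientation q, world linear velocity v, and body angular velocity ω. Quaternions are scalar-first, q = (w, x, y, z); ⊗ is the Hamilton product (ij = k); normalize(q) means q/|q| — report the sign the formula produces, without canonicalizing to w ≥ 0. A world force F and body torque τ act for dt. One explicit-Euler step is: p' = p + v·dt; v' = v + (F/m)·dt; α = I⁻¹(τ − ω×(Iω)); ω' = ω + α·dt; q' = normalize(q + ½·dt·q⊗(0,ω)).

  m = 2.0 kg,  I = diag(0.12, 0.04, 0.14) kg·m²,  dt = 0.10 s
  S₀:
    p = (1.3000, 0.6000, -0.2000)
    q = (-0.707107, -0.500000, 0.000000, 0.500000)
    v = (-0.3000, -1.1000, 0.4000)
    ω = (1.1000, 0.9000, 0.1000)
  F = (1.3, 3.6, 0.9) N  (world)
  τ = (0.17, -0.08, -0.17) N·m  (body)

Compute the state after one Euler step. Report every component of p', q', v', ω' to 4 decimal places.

p' = (1.2700, 0.4900, -0.1600)
q' = (-0.6804, -0.5600, -0.0018, 0.4728)
v' = (-0.2350, -0.9200, 0.4450)
ω' = (1.2342, 0.7055, 0.0351)

gyro term ω×Iω = (0.0090, -0.0022, -0.0792)
(τ − ω×Iω)/I = (1.3417, -1.9450, -0.6486)
ω + α·dt = (1.2342, 0.7055, 0.0351)
2q̇ = q⊗(0,ω) = (0.5000000, -1.2278177, -0.0363963, -0.5207107)
updated quaternion q' = (-0.6804, -0.5600, -0.0018, 0.4728)
p + v·dt = (1.2700, 0.4900, -0.1600)
new velocity v' = (-0.2350, -0.9200, 0.4450)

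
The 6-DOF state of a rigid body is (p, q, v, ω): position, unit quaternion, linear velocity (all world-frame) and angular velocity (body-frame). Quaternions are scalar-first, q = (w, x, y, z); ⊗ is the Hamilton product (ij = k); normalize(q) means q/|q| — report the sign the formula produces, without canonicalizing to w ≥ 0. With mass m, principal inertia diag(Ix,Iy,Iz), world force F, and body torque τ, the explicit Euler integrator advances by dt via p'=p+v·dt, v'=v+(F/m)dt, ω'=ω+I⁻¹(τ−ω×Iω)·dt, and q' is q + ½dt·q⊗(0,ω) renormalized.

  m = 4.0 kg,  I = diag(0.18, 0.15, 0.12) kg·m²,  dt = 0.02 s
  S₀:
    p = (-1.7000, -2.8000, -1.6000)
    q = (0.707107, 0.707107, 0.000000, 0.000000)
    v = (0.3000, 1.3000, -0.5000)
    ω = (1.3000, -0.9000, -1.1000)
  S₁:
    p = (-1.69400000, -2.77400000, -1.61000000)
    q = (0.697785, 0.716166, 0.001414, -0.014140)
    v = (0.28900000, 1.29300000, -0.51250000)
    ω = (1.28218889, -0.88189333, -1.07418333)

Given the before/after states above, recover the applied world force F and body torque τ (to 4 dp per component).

velocity change Δv = (-0.01100000, -0.00700000, -0.01250000)
applied force F = (-2.2000, -1.4000, -2.5000)
rate change Δω = (-0.01781111, 0.01810667, 0.02581667)
precession coupling = (-0.0297, -0.0858, 0.0351)
τ = I·(Δω/dt) + ω₀×(Iω₀) = (-0.1900, 0.0500, 0.1900)

F = (-2.2000, -1.4000, -2.5000)
τ = (-0.1900, 0.0500, 0.1900)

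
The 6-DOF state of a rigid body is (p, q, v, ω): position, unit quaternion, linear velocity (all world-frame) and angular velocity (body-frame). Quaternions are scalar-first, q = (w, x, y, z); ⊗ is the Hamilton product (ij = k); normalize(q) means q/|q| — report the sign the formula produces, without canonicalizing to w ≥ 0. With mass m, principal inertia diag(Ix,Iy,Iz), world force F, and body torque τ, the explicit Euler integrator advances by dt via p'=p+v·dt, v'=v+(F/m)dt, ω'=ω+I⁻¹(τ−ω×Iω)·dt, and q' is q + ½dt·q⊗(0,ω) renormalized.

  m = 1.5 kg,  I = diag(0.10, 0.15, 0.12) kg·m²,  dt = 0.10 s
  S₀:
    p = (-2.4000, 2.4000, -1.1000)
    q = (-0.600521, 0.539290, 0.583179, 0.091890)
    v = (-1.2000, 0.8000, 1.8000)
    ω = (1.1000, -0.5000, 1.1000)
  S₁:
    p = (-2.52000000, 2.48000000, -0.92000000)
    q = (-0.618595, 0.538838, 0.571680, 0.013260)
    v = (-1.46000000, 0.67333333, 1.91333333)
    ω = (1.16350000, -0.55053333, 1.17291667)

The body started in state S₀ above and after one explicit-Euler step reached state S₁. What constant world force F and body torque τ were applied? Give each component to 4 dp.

ω₁ − ω₀ = (0.06350000, -0.05053333, 0.07291667)
I·α + gyro = (0.0800, -0.1000, 0.0600)
velocity change Δv = (-0.26000000, -0.12666667, 0.11333333)
applied force F = (-3.9000, -1.9000, 1.7000)

F = (-3.9000, -1.9000, 1.7000)
τ = (0.0800, -0.1000, 0.0600)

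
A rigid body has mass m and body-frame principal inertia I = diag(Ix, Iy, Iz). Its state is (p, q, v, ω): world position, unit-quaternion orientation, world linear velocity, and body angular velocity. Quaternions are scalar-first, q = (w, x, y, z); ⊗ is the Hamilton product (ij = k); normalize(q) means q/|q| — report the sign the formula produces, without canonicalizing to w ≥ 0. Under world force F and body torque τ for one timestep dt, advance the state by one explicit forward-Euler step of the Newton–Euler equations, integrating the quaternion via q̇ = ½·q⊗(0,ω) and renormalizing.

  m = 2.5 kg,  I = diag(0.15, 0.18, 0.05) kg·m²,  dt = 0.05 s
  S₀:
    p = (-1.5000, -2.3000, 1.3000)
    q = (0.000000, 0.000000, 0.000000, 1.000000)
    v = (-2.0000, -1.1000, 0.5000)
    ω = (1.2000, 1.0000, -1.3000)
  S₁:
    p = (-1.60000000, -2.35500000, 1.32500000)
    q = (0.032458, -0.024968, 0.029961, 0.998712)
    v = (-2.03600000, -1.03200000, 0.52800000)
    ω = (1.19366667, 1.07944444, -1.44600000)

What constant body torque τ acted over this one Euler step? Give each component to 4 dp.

rate change Δω = (-0.00633333, 0.07944444, -0.14600000)
precession coupling = (0.1690, -0.1560, 0.0360)
τ = I·(Δω/dt) + ω₀×(Iω₀) = (0.1500, 0.1300, -0.1100)

τ = (0.1500, 0.1300, -0.1100)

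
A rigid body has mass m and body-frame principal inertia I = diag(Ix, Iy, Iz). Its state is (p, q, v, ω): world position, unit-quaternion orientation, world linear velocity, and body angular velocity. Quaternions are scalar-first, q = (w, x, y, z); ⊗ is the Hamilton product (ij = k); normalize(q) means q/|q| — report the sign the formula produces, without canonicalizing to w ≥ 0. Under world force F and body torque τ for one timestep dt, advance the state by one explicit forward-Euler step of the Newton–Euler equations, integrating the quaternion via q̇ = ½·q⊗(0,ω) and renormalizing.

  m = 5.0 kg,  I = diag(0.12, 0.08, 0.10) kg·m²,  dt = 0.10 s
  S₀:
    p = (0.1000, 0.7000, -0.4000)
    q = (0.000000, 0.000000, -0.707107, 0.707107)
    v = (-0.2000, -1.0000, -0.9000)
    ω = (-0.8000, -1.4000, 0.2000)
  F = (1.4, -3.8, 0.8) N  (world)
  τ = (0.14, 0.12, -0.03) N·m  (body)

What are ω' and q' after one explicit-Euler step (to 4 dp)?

precession coupling ω×(Iω) = (-0.0056, -0.0032, -0.0448)
(τ − ω×Iω)/I = (1.2133, 1.5400, 0.1480)
ω' = ω + α·dt = (-0.6787, -1.2460, 0.2148)
q⊗(0,ω) = (-1.1313712, 0.8485284, -0.5656856, -0.5656856)
updated quaternion q' = (-0.0564, 0.0423, -0.7330, 0.6766)

ω' = (-0.6787, -1.2460, 0.2148)
q' = (-0.0564, 0.0423, -0.7330, 0.6766)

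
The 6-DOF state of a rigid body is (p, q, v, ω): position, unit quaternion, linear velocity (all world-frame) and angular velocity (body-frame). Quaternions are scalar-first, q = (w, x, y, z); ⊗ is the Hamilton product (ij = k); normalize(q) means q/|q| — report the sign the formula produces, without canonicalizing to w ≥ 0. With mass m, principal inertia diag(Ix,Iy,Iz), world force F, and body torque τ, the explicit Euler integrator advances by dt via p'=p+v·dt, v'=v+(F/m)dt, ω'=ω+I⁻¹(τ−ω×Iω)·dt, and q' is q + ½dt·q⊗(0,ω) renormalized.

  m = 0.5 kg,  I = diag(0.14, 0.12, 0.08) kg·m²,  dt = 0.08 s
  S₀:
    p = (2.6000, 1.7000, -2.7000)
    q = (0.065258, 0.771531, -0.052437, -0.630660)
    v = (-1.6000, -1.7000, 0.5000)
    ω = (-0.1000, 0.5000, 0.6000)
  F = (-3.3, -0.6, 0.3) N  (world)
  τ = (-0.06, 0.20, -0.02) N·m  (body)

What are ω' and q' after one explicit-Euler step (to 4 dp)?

ω×(Iω) gyroscopic = (-0.0120, -0.0036, 0.0010)
angular accel α = (-0.3429, 1.6967, -0.2625)
ω' = ω + α·dt = (-0.1274, 0.6357, 0.5790)
q⊗(0,ω) = (0.4817676, 0.2773420, -0.3672236, 0.4196766)
q + ½dt·q⊗(0,ω), renormalized = (0.0845, 0.7822, -0.0671, -0.6136)

ω' = (-0.1274, 0.6357, 0.5790)
q' = (0.0845, 0.7822, -0.0671, -0.6136)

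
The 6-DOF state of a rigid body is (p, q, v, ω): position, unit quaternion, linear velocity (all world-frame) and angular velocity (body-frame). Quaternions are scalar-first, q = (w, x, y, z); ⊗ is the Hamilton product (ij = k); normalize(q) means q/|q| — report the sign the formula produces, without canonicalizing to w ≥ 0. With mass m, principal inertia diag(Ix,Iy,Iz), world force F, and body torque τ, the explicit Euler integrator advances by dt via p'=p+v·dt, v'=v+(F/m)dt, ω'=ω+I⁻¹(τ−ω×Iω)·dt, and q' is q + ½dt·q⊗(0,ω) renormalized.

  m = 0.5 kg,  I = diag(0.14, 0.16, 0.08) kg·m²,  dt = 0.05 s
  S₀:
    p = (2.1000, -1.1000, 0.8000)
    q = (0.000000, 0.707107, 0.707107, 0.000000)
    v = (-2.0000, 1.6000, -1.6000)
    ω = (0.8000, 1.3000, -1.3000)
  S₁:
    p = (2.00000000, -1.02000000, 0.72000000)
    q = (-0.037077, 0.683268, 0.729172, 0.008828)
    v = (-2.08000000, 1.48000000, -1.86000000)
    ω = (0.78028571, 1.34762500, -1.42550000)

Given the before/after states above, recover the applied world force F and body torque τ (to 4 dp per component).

F = (-0.8000, -1.2000, -2.6000)
τ = (0.0800, 0.0900, -0.1800)

v₁ − v₀ = (-0.08000000, -0.12000000, -0.26000000)
applied force F = (-0.8000, -1.2000, -2.6000)
ω₁ − ω₀ = (-0.01971429, 0.04762500, -0.12550000)
ω₀×(Iω₀) = (0.1352, -0.0624, 0.0208)
applied torque τ = (0.0800, 0.0900, -0.1800)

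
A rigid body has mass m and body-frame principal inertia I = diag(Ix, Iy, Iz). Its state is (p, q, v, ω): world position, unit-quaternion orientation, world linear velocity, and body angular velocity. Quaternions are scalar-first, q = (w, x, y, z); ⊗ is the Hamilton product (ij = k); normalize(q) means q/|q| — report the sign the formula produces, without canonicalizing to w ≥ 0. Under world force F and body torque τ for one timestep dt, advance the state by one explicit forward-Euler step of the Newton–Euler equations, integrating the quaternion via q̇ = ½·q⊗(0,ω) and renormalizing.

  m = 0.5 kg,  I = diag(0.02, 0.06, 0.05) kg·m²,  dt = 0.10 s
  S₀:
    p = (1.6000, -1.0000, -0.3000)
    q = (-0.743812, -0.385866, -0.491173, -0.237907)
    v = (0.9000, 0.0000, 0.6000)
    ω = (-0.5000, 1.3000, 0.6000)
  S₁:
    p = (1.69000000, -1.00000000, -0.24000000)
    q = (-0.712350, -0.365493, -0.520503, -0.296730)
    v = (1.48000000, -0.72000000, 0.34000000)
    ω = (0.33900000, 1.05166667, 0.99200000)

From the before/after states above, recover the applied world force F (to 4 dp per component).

F = (2.9000, -3.6000, -1.3000)

v₁ − v₀ = (0.58000000, -0.72000000, -0.26000000)
m·(v₁−v₀)/dt = (2.9000, -3.6000, -1.3000)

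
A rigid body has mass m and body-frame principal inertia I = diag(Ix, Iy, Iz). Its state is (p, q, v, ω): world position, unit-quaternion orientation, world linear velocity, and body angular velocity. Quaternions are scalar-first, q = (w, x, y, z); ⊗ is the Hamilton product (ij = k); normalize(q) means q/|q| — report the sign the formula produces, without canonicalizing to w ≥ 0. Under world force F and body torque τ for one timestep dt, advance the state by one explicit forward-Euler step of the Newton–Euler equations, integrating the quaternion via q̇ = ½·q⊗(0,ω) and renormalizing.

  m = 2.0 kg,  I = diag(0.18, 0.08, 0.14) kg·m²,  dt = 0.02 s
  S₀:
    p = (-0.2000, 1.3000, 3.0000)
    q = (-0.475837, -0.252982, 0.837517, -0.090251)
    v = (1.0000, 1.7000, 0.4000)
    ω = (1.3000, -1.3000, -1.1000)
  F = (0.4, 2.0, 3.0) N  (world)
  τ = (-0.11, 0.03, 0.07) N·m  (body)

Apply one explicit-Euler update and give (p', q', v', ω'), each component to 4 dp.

p' = (-0.1800, 1.3340, 3.0080)
q' = (-0.4625, -0.2695, 0.8396, -0.0926)
v' = (1.0040, 1.7200, 0.4300)
ω' = (1.2782, -1.2782, -1.1141)

linear accel F/m = (0.2000, 1.0000, 1.5000)
new position p' = (-0.1800, 1.3340, 3.0080)
v + (F/m)dt = (1.0040, 1.7200, 0.4300)
ω×(Iω) gyroscopic = (0.0858, -0.0572, 0.1690)
α = I⁻¹(τ − ω×Iω) = (-1.0878, 1.0900, -0.7071)
new body rate ω' = (1.2782, -1.2782, -1.1141)
2q̇ = q⊗(0,ω) = (1.3183726, -1.6571831, 0.2229816, -0.2364748)
updated quaternion q' = (-0.4625, -0.2695, 0.8396, -0.0926)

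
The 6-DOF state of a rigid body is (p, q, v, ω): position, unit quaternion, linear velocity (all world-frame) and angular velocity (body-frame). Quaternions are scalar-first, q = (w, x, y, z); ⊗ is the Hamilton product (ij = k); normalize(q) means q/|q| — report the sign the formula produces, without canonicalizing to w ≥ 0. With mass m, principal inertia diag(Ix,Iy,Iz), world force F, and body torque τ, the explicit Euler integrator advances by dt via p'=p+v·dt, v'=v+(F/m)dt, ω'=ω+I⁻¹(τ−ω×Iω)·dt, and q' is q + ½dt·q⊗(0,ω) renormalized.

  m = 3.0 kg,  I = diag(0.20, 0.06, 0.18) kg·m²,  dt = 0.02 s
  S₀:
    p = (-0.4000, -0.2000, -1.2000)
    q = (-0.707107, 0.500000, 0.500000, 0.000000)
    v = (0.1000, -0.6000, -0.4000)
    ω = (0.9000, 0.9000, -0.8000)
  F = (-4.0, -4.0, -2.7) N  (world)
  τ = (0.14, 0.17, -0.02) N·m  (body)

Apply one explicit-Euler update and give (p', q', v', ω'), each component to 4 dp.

p' = (-0.3980, -0.2120, -1.2080)
q' = (-0.7160, 0.4896, 0.4976, 0.0057)
v' = (0.0733, -0.6267, -0.4180)
ω' = (0.9226, 0.9615, -0.7896)

p' = p + v·dt = (-0.3980, -0.2120, -1.2080)
v + (F/m)dt = (0.0733, -0.6267, -0.4180)
(τ − ω×Iω)/I = (1.1320, 3.0733, 0.5189)
ω + α·dt = (0.9226, 0.9615, -0.7896)
q⊗(0,ω) = (-0.9000000, -1.0363963, -0.2363963, 0.5656856)
updated quaternion q' = (-0.7160, 0.4896, 0.4976, 0.0057)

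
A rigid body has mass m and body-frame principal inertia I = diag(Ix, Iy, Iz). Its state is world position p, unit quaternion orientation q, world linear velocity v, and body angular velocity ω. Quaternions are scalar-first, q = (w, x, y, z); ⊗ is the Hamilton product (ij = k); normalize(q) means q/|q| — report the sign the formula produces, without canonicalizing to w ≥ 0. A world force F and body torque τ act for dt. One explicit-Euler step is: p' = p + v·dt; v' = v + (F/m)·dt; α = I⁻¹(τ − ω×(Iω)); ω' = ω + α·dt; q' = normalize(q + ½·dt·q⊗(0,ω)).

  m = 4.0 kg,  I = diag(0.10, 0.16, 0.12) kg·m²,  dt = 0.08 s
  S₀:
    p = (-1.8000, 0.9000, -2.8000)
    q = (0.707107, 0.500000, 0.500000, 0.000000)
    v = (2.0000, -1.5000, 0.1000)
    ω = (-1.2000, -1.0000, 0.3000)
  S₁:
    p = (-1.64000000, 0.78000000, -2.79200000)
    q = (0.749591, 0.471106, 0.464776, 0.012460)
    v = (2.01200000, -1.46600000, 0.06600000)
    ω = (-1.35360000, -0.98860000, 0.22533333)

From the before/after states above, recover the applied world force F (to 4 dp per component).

velocity change Δv = (0.01200000, 0.03400000, -0.03400000)
F = m·Δv/dt = (0.6000, 1.7000, -1.7000)

F = (0.6000, 1.7000, -1.7000)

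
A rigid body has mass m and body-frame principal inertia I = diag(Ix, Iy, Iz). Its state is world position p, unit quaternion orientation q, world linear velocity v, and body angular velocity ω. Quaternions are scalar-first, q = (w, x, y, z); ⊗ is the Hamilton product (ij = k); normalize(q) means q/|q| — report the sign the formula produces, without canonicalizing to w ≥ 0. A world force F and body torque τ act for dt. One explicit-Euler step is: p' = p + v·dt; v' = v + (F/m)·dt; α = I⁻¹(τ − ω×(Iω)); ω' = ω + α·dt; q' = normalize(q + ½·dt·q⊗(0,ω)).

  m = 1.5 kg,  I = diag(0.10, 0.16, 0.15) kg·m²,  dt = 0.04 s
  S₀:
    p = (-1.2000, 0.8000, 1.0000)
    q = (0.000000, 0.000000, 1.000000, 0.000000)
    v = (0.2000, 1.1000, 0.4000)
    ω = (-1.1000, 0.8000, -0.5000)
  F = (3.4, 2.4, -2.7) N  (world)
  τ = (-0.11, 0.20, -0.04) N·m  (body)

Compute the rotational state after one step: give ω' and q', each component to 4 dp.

ω' = (-1.1456, 0.8569, -0.4966)
q' = (-0.0160, -0.0100, 0.9996, 0.0220)

(τ − ω×Iω)/I = (-1.1400, 1.4219, 0.0853)
new body rate ω' = (-1.1456, 0.8569, -0.4966)
Hamilton product q⊗(0,ω) = (-0.8000000, -0.5000000, 0.0000000, 1.1000000)
updated quaternion q' = (-0.0160, -0.0100, 0.9996, 0.0220)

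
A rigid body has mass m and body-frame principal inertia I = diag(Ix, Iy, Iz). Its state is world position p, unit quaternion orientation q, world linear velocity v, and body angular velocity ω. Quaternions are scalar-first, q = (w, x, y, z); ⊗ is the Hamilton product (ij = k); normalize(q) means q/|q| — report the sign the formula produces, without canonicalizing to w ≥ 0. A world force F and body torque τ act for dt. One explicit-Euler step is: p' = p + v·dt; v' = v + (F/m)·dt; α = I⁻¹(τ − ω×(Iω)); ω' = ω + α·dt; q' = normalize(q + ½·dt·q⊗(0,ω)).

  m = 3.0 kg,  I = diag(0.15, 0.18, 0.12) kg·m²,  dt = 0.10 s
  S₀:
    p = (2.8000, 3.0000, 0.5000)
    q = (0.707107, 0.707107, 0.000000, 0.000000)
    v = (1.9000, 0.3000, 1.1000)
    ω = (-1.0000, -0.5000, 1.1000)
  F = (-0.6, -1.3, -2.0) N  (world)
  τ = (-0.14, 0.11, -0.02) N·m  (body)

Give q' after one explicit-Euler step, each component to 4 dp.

q⊗(0,ω) = (0.7071070, -0.7071070, -1.1313712, 0.4242642)
updated quaternion q' = (0.7402, 0.6697, -0.0564, 0.0211)

q' = (0.7402, 0.6697, -0.0564, 0.0211)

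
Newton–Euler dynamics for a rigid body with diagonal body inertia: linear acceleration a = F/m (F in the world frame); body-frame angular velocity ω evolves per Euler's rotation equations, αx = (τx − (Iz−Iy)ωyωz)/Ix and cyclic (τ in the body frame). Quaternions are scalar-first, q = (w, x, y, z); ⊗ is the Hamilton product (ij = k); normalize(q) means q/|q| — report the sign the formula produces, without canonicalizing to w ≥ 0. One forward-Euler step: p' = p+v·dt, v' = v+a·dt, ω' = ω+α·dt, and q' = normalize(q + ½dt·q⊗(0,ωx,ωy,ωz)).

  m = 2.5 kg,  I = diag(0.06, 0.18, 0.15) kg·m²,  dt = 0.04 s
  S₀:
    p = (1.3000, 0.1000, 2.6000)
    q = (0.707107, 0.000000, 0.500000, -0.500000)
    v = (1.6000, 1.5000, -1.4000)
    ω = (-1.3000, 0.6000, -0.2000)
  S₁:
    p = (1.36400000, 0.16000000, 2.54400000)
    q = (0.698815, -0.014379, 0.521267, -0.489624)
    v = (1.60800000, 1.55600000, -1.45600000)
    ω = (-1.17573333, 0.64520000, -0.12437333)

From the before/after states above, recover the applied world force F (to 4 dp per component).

Δv = v₁−v₀ = (0.00800000, 0.05600000, -0.05600000)
m·(v₁−v₀)/dt = (0.5000, 3.5000, -3.5000)

F = (0.5000, 3.5000, -3.5000)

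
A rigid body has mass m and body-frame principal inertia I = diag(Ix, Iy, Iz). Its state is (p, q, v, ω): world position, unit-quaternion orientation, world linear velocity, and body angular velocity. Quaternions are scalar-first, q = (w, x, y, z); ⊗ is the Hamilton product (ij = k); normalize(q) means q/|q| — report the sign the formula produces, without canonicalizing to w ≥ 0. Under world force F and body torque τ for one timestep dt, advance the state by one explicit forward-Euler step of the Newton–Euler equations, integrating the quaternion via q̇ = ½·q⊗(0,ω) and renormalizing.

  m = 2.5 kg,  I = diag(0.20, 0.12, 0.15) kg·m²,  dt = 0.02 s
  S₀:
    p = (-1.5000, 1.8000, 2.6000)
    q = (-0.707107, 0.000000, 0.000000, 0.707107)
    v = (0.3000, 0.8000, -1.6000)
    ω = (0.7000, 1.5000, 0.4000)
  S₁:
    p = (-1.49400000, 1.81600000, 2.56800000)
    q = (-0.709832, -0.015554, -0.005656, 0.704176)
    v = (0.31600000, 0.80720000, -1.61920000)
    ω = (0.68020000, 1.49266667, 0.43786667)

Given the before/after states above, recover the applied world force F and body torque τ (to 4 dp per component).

F = (2.0000, 0.9000, -2.4000)
τ = (-0.1800, -0.0300, 0.2000)

Δω = ω₁−ω₀ = (-0.01980000, -0.00733333, 0.03786667)
applied torque τ = (-0.1800, -0.0300, 0.2000)
velocity change Δv = (0.01600000, 0.00720000, -0.01920000)
applied force F = (2.0000, 0.9000, -2.4000)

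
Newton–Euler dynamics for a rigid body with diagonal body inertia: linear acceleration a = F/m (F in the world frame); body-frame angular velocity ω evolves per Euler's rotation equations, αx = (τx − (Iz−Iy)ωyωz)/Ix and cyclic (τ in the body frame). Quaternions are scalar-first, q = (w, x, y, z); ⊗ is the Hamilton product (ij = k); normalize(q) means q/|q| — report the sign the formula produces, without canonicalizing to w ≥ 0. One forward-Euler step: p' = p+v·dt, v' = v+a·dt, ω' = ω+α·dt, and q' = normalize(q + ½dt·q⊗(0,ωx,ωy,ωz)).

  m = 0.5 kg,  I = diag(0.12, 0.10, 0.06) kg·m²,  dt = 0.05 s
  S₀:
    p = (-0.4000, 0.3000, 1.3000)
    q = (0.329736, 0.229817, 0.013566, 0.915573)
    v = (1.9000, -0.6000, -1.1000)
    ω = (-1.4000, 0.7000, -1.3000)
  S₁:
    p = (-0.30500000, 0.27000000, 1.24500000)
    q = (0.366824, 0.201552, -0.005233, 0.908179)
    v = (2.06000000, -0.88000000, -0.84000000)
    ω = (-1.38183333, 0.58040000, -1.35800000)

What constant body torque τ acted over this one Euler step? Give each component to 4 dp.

rate change Δω = (0.01816667, -0.11960000, -0.05800000)
τ = I·(Δω/dt) + ω₀×(Iω₀) = (0.0800, -0.1300, -0.0500)

τ = (0.0800, -0.1300, -0.0500)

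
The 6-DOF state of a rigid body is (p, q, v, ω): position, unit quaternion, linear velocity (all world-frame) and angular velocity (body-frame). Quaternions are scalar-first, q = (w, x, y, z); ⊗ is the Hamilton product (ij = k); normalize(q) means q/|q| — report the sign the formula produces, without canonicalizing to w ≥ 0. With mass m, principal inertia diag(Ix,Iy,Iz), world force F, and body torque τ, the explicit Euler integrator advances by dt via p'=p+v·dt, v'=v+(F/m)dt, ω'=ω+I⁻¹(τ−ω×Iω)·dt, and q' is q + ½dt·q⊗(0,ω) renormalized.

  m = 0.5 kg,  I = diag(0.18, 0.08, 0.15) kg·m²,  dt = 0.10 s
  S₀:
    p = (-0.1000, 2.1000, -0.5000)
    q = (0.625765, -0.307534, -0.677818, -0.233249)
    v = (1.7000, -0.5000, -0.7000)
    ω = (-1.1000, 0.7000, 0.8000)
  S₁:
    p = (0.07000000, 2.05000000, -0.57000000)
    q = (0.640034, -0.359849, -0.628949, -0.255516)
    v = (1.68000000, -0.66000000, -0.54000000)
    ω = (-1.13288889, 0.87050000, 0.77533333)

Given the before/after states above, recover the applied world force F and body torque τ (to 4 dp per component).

F = (-0.1000, -0.8000, 0.8000)
τ = (-0.0200, 0.1100, 0.0400)

Δv = v₁−v₀ = (-0.02000000, -0.16000000, 0.16000000)
applied force F = (-0.1000, -0.8000, 0.8000)
Δω = ω₁−ω₀ = (-0.03288889, 0.17050000, -0.02466667)
I·α + gyro = (-0.0200, 0.1100, 0.0400)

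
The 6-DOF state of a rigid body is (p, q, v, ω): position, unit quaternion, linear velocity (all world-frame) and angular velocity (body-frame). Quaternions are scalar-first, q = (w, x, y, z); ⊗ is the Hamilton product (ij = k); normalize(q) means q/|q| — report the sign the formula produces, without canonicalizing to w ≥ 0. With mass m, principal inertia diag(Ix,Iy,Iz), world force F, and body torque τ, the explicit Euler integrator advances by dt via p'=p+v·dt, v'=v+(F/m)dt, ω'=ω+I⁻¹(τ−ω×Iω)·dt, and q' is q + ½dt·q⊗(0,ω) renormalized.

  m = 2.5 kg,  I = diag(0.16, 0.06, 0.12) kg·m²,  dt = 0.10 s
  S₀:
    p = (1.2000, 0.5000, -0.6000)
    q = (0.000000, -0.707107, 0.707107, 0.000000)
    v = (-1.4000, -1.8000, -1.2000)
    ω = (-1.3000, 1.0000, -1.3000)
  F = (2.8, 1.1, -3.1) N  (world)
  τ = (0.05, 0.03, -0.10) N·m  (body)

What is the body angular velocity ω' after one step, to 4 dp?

ω' = (-1.2200, 0.9373, -1.4917)

ω×(Iω) gyroscopic = (-0.0780, 0.0676, 0.1300)
(τ − ω×Iω)/I = (0.8000, -0.6267, -1.9167)
ω + α·dt = (-1.2200, 0.9373, -1.4917)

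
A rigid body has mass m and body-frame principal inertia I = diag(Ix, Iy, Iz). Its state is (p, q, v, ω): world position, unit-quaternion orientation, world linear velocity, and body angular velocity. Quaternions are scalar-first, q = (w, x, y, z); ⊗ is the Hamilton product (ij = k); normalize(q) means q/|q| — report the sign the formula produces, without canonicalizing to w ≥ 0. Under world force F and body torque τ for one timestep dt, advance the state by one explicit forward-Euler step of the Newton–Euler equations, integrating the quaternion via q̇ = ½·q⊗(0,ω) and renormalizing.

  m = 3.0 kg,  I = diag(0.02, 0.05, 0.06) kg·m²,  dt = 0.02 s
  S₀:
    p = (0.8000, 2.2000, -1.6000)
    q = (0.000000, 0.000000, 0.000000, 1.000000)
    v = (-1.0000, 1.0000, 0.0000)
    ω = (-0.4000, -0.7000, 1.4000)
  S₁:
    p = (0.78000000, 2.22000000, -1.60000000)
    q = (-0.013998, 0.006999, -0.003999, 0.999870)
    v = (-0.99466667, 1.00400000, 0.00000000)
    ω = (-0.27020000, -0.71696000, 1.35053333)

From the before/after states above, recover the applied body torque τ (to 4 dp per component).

ω₁ − ω₀ = (0.12980000, -0.01696000, -0.04946667)
gyro term ω₀×Iω₀ = (-0.0098, 0.0224, 0.0084)
τ = I·(Δω/dt) + ω₀×(Iω₀) = (0.1200, -0.0200, -0.1400)

τ = (0.1200, -0.0200, -0.1400)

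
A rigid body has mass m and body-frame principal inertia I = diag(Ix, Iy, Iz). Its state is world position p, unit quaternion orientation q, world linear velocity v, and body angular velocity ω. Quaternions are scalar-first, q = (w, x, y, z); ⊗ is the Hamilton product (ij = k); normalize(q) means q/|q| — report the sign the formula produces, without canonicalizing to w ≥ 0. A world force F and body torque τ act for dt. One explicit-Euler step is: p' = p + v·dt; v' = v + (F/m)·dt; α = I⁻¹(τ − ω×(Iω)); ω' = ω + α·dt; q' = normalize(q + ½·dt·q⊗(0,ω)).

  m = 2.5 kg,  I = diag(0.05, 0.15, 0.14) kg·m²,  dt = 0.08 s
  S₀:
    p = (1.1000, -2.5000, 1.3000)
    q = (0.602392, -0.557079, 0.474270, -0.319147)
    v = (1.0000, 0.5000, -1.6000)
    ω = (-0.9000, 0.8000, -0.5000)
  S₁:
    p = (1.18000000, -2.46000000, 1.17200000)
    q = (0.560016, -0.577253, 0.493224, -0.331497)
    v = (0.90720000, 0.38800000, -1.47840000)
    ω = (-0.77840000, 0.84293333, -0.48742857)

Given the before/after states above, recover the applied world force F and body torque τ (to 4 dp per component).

F = (-2.9000, -3.5000, 3.8000)
τ = (0.0800, 0.0400, -0.0500)

Δω = ω₁−ω₀ = (0.12160000, 0.04293333, 0.01257143)
I·α + gyro = (0.0800, 0.0400, -0.0500)
Δv = v₁−v₀ = (-0.09280000, -0.11200000, 0.12160000)
applied force F = (-2.9000, -3.5000, 3.8000)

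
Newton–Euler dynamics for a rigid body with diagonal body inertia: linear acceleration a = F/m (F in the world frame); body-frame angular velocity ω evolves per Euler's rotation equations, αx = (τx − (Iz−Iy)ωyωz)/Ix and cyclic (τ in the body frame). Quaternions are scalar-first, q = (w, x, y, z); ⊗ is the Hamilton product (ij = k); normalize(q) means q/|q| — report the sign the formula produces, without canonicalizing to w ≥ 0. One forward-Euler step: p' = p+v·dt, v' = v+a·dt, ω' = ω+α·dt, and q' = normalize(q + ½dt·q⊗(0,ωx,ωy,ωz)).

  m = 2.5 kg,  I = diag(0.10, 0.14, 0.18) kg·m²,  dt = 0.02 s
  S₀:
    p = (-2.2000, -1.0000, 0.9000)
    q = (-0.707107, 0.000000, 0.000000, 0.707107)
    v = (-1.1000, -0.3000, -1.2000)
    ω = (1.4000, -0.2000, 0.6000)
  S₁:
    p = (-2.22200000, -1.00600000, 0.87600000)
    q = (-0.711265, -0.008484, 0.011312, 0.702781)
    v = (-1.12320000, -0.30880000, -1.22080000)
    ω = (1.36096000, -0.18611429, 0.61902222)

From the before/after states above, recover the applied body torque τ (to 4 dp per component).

ω₁ − ω₀ = (-0.03904000, 0.01388571, 0.01902222)
gyro term ω₀×Iω₀ = (-0.0048, -0.0672, -0.0112)
I·α + gyro = (-0.2000, 0.0300, 0.1600)

τ = (-0.2000, 0.0300, 0.1600)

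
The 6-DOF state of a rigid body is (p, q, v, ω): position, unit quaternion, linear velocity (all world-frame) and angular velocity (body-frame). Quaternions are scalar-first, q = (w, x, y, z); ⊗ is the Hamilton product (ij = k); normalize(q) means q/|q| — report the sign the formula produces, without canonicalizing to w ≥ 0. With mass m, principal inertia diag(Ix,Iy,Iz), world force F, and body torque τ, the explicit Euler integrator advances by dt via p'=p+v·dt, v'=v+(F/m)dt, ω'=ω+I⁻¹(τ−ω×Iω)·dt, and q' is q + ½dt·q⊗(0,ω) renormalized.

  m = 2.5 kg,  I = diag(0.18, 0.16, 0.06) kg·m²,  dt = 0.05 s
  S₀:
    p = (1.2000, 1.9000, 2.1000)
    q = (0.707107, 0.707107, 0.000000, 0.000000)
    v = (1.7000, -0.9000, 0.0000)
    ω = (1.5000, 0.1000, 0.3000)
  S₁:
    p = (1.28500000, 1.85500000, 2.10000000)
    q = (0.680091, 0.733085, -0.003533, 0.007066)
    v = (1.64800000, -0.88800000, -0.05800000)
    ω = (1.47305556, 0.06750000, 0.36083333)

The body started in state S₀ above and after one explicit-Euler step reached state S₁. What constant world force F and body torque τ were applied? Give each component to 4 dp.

velocity change Δv = (-0.05200000, 0.01200000, -0.05800000)
applied force F = (-2.6000, 0.6000, -2.9000)
rate change Δω = (-0.02694444, -0.03250000, 0.06083333)
ω₀×(Iω₀) = (-0.0030, 0.0540, -0.0030)
τ = I·(Δω/dt) + ω₀×(Iω₀) = (-0.1000, -0.0500, 0.0700)

F = (-2.6000, 0.6000, -2.9000)
τ = (-0.1000, -0.0500, 0.0700)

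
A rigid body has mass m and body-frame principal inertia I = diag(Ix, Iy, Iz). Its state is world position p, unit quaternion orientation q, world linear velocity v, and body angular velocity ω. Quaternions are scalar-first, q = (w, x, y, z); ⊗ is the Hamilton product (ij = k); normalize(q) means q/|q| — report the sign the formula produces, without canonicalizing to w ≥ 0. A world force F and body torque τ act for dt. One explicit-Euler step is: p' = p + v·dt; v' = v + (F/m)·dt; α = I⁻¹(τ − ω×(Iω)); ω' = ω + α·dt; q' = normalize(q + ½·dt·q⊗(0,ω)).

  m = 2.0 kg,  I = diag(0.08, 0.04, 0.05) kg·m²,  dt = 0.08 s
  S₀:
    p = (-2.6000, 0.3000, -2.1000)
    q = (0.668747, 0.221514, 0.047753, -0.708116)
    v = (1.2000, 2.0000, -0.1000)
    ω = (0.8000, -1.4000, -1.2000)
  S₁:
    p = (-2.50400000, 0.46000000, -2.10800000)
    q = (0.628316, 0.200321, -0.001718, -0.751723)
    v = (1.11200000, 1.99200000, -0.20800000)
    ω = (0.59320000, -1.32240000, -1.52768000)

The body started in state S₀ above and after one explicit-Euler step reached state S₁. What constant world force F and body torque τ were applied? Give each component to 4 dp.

Δω = ω₁−ω₀ = (-0.20680000, 0.07760000, -0.32768000)
ω₀×(Iω₀) = (0.0168, -0.0288, 0.0448)
I·α + gyro = (-0.1900, 0.0100, -0.1600)
Δv = v₁−v₀ = (-0.08800000, -0.00800000, -0.10800000)
F = m·Δv/dt = (-2.2000, -0.2000, -2.7000)

F = (-2.2000, -0.2000, -2.7000)
τ = (-0.1900, 0.0100, -0.1600)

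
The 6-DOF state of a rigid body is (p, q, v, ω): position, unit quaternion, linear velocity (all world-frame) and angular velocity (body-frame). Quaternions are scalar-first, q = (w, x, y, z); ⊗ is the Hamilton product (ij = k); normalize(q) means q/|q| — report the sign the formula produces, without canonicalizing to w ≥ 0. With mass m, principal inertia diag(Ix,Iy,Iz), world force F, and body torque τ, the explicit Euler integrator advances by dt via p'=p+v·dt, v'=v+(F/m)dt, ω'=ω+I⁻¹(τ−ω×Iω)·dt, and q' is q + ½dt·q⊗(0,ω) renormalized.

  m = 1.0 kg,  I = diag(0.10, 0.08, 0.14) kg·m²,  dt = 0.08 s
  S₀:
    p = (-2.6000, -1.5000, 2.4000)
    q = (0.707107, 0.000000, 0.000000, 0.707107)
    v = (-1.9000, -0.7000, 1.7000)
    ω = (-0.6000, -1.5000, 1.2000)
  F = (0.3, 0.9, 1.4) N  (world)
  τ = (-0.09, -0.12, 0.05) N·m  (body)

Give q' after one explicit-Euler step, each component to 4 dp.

q' = (0.6710, 0.0254, -0.0592, 0.7387)

2q̇ = q⊗(0,ω) = (-0.8485284, 0.6363963, -1.4849247, 0.8485284)
q' = normalize(q + ½dt·q⊗(0,ω)) = (0.6710, 0.0254, -0.0592, 0.7387)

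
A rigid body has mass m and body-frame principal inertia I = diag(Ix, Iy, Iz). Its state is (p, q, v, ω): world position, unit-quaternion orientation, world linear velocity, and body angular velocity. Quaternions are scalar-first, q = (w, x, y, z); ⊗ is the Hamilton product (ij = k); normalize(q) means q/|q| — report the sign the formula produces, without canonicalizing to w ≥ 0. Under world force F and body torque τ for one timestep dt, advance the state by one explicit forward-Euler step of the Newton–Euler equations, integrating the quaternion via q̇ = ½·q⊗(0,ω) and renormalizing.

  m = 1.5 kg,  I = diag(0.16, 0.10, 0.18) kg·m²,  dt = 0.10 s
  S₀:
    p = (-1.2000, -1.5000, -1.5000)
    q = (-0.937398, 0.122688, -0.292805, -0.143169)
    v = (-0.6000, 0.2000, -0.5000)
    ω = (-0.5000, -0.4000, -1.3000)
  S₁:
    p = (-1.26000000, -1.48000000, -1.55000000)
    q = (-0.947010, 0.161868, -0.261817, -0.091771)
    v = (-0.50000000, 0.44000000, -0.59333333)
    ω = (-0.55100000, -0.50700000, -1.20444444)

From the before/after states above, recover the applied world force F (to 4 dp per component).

F = (1.5000, 3.6000, -1.4000)

Δv = v₁−v₀ = (0.10000000, 0.24000000, -0.09333333)
applied force F = (1.5000, 3.6000, -1.4000)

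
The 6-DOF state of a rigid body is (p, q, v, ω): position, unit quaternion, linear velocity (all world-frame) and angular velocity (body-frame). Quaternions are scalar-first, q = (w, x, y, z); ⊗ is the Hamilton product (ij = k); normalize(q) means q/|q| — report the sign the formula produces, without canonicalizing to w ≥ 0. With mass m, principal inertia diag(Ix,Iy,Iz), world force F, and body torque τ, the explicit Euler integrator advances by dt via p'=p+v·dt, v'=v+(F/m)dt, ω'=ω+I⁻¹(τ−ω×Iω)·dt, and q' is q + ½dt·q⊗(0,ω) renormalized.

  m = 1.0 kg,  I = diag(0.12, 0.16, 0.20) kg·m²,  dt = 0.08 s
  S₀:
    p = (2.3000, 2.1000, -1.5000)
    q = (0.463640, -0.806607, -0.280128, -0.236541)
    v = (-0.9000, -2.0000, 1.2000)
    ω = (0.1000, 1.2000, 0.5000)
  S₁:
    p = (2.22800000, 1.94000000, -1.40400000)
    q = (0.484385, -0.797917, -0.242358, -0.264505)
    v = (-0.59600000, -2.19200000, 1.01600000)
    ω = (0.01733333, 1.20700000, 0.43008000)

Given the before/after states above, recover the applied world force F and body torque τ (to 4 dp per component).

F = (3.8000, -2.4000, -2.3000)
τ = (-0.1000, 0.0100, -0.1700)

velocity change Δv = (0.30400000, -0.19200000, -0.18400000)
F = m·Δv/dt = (3.8000, -2.4000, -2.3000)
rate change Δω = (-0.08266667, 0.00700000, -0.06992000)
ω₀×(Iω₀) = (0.0240, -0.0040, 0.0048)
I·α + gyro = (-0.1000, 0.0100, -0.1700)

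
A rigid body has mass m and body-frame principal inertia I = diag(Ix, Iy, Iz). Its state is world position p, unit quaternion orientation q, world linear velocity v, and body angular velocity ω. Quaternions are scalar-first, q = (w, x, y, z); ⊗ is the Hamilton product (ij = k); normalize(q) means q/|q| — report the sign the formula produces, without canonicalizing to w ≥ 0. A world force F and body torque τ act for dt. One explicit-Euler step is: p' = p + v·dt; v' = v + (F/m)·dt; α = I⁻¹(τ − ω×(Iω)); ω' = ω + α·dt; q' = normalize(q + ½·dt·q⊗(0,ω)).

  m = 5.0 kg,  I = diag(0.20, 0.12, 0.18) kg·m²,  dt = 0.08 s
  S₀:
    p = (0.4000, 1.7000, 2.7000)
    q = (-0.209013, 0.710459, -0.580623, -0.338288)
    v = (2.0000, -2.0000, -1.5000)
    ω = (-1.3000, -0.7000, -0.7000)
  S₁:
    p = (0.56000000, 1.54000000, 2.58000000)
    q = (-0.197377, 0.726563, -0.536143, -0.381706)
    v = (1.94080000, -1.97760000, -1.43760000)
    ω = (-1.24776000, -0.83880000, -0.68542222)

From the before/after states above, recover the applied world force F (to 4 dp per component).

Δv = v₁−v₀ = (-0.05920000, 0.02240000, 0.06240000)
m·(v₁−v₀)/dt = (-3.7000, 1.4000, 3.9000)

F = (-3.7000, 1.4000, 3.9000)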